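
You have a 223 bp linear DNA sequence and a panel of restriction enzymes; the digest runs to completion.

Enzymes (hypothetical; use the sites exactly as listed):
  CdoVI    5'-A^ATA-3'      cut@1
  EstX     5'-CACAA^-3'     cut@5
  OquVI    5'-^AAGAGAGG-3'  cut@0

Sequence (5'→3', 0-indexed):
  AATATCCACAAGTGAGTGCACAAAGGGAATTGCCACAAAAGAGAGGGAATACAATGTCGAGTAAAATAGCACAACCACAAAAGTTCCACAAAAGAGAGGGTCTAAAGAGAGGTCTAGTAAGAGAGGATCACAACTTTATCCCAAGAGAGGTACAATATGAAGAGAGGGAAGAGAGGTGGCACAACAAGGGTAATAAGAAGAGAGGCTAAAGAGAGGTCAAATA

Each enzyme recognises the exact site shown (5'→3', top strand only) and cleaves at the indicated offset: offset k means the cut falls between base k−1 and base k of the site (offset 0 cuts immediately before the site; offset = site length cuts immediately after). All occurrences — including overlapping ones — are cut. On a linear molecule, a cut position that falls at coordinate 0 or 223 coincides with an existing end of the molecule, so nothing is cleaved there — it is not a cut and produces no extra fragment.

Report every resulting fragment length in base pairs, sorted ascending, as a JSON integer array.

Scan for sites:
  CdoVI (AATA, off=1): starts [0, 47, 64, 153, 191, 219] → cuts [1, 48, 65, 154, 192, 220]
  EstX (CACAA, off=5): starts [6, 18, 33, 69, 75, 86, 128, 179] → cuts [11, 23, 38, 74, 80, 91, 133, 184]
  OquVI (AAGAGAGG, off=0): starts [38, 91, 104, 118, 142, 159, 168, 197, 208] → cuts [38, 91, 104, 118, 142, 159, 168, 197, 208]

All cut coordinates (distinct, sorted): [1, 11, 23, 38, 48, 65, 74, 80, 91, 104, 118, 133, 142, 154, 159, 168, 184, 192, 197, 208, 220]

Fragments:
  [0,1): 1 bp
  [1,11): 10 bp
  [11,23): 12 bp
  [23,38): 15 bp
  [38,48): 10 bp
  [48,65): 17 bp
  [65,74): 9 bp
  [74,80): 6 bp
  [80,91): 11 bp
  [91,104): 13 bp
  [104,118): 14 bp
  [118,133): 15 bp
  [133,142): 9 bp
  [142,154): 12 bp
  [154,159): 5 bp
  [159,168): 9 bp
  [168,184): 16 bp
  [184,192): 8 bp
  [192,197): 5 bp
  [197,208): 11 bp
  [208,220): 12 bp
  [220,223): 3 bp

[1,3,5,5,6,8,9,9,9,10,10,11,11,12,12,12,13,14,15,15,16,17]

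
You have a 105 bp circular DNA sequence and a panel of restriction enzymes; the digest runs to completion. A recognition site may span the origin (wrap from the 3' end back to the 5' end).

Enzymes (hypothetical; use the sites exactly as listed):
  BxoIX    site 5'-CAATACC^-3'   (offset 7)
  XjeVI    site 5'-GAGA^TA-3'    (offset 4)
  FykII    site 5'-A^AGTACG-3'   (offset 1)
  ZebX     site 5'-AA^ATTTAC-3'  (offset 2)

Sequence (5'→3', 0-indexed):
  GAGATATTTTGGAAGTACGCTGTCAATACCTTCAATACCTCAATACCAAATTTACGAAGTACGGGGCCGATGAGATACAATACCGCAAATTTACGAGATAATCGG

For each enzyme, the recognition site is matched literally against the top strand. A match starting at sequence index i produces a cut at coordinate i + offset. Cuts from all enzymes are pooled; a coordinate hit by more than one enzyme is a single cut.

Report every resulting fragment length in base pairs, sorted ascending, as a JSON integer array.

Scan for sites:
  BxoIX CAATACC/7: at [23, 32, 40, 77] ⇒ [30, 39, 47, 84]
  XjeVI GAGATA/4: at [0, 71, 94] ⇒ [4, 75, 98]
  FykII AAGTACG/1: at [12, 56] ⇒ [13, 57]
  ZebX AAATTTAC/2: at [47, 86] ⇒ [49, 88]

Pooled cuts: [4, 13, 30, 39, 47, 49, 57, 75, 84, 88, 98]

Fragments:
  4→13: 9 bp
  13→30: 17 bp
  30→39: 9 bp
  39→47: 8 bp
  47→49: 2 bp
  49→57: 8 bp
  57→75: 18 bp
  75→84: 9 bp
  84→88: 4 bp
  88→98: 10 bp
  98→4 (wrap): 105-98+4 = 11 bp

[2,4,8,8,9,9,9,10,11,17,18]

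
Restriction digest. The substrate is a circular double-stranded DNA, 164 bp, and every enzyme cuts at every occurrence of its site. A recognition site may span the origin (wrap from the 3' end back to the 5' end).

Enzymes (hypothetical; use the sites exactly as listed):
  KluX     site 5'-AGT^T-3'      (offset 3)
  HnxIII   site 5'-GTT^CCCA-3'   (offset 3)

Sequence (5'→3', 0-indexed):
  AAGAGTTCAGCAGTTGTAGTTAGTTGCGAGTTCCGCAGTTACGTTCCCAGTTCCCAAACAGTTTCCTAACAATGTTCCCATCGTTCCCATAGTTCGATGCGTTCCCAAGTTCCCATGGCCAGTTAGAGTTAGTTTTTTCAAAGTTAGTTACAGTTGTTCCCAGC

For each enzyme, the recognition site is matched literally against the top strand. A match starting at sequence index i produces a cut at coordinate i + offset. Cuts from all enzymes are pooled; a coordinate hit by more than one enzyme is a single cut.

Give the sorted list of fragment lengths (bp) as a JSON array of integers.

[1,1,4,4,4,4,6,6,6,6,6,7,7,8,8,8,9,10,10,11,12,12,14]

Site scan:
  KluX (AGTT, off=3): starts [3, 11, 17, 21, 28, 36, 48, 59, 90, 107, 120, 126, 130, 141, 145, 151] → cuts [6, 14, 20, 24, 31, 39, 51, 62, 93, 110, 123, 129, 133, 144, 148, 154]
  HnxIII (GTTCCCA, off=3): starts [42, 49, 73, 82, 100, 108, 155] → cuts [45, 52, 76, 85, 103, 111, 158]

All cut coordinates (distinct, sorted): [6, 14, 20, 24, 31, 39, 45, 51, 52, 62, 76, 85, 93, 103, 110, 111, 123, 129, 133, 144, 148, 154, 158]

Fragments:
  6→14: 8 bp
  14→20: 6 bp
  20→24: 4 bp
  24→31: 7 bp
  31→39: 8 bp
  39→45: 6 bp
  45→51: 6 bp
  51→52: 1 bp
  52→62: 10 bp
  62→76: 14 bp
  76→85: 9 bp
  85→93: 8 bp
  93→103: 10 bp
  103→110: 7 bp
  110→111: 1 bp
  111→123: 12 bp
  123→129: 6 bp
  129→133: 4 bp
  133→144: 11 bp
  144→148: 4 bp
  148→154: 6 bp
  154→158: 4 bp
  158→6 (wrap): 164-158+6 = 12 bp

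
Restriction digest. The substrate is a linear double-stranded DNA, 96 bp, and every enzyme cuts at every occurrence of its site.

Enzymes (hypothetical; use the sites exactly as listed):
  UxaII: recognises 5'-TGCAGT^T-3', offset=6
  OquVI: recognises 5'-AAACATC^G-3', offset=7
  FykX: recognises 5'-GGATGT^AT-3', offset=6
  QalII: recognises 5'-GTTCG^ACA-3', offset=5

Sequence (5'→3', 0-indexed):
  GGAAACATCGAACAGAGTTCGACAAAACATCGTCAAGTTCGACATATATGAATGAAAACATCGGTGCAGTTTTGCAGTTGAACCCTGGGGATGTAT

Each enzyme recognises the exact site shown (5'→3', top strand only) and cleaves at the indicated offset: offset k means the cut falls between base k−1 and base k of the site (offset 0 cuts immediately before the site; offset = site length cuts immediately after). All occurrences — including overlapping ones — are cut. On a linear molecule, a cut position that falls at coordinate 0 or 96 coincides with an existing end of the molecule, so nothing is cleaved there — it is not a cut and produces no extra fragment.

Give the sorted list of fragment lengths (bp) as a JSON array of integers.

Site scan:
  UxaII TGCAGTT/6: at [64, 72] ⇒ [70, 78]
  OquVI AAACATCG/7: at [2, 24, 55] ⇒ [9, 31, 62]
  FykX GGATGTAT/6: at [88] ⇒ [94]
  QalII GTTCGACA/5: at [16, 36] ⇒ [21, 41]

All cut coordinates (distinct, sorted): [9, 21, 31, 41, 62, 70, 78, 94]

Fragments:
  [0,9): 9 bp
  [9,21): 12 bp
  [21,31): 10 bp
  [31,41): 10 bp
  [41,62): 21 bp
  [62,70): 8 bp
  [70,78): 8 bp
  [78,94): 16 bp
  [94,96): 2 bp

[2,8,8,9,10,10,12,16,21]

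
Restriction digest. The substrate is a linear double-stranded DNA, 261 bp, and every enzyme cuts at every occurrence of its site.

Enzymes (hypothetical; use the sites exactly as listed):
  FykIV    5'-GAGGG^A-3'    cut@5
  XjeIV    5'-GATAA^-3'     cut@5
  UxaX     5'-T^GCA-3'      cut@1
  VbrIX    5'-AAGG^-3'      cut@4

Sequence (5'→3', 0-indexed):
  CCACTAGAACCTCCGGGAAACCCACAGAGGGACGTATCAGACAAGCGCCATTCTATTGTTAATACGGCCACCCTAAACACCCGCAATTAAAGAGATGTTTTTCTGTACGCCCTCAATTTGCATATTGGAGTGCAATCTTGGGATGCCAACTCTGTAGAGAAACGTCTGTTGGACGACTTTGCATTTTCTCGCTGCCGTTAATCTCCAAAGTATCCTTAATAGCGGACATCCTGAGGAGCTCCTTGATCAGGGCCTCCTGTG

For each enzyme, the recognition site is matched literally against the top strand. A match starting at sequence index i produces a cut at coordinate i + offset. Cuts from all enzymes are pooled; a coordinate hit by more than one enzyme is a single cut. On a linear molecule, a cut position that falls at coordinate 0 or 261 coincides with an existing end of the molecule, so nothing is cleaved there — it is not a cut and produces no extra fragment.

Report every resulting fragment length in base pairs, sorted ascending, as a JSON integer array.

[12,31,49,81,88]

Per-enzyme occurrences:
  FykIV (GAGGGA, off=5): starts [26] → cuts [31]
  XjeIV (GATAA, off=5): no sites
  UxaX (TGCA, off=1): starts [118, 130, 179] → cuts [119, 131, 180]
  VbrIX (AAGG, off=4): no sites

Pooled cuts: [31, 119, 131, 180]

Fragments:
  [0,31): 31 bp
  [31,119): 88 bp
  [119,131): 12 bp
  [131,180): 49 bp
  [180,261): 81 bp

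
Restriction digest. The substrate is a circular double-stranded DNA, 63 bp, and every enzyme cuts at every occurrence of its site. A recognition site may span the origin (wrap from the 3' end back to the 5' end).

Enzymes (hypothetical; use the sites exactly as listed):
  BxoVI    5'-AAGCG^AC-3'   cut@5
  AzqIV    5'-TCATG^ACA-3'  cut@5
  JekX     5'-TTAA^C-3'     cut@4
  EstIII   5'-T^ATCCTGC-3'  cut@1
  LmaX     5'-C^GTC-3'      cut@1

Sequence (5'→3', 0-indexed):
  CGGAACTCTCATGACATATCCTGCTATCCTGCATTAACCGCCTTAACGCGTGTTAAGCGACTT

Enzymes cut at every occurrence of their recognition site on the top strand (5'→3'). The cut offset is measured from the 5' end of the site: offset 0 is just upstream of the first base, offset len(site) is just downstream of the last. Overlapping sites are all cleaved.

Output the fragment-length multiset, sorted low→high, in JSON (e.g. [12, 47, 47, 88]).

Site scan:
  BxoVI (AAGCGAC, off=5): starts [54] → cuts [59]
  AzqIV (TCATGACA, off=5): starts [8] → cuts [13]
  JekX (TTAAC, off=4): starts [33, 42] → cuts [37, 46]
  EstIII (TATCCTGC, off=1): starts [16, 24] → cuts [17, 25]
  LmaX (CGTC, off=1): no sites

All cut coordinates (distinct, sorted): [13, 17, 25, 37, 46, 59]

Fragment lengths:
  13→17: 4 bp
  17→25: 8 bp
  25→37: 12 bp
  37→46: 9 bp
  46→59: 13 bp
  59→13 (wrap): 63-59+13 = 17 bp

[4,8,9,12,13,17]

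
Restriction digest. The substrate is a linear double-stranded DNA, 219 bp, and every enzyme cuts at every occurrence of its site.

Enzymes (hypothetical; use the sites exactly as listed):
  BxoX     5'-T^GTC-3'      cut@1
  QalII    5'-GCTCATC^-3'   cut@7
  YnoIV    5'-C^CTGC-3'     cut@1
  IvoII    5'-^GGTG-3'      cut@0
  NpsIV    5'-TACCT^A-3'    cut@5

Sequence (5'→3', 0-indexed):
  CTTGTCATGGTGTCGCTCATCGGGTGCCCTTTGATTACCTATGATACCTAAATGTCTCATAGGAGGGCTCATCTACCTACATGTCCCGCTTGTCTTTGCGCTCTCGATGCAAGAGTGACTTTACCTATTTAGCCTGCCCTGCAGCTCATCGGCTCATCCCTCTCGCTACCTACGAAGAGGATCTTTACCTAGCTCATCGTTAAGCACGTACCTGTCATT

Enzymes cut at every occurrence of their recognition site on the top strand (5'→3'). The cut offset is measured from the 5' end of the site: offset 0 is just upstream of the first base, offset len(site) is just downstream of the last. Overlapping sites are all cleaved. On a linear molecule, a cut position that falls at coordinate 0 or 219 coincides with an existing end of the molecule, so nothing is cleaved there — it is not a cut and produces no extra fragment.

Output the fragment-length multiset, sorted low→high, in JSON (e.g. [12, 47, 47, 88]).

Scan for sites:
  BxoX (TGTC, off=1): starts [2, 10, 52, 81, 90, 212] → cuts [3, 11, 53, 82, 91, 213]
  QalII (GCTCATC, off=7): starts [14, 66, 143, 151, 191] → cuts [21, 73, 150, 158, 198]
  YnoIV (CCTGC, off=1): starts [132, 137] → cuts [133, 138]
  IvoII (GGTG, off=0): starts [8, 22] → cuts [8, 22]
  NpsIV (TACCTA, off=5): starts [35, 44, 73, 121, 166, 185] → cuts [40, 49, 78, 126, 171, 190]

All cut coordinates (distinct, sorted): [3, 8, 11, 21, 22, 40, 49, 53, 73, 78, 82, 91, 126, 133, 138, 150, 158, 171, 190, 198, 213]

Fragment lengths:
  [0,3): 3 bp
  [3,8): 5 bp
  [8,11): 3 bp
  [11,21): 10 bp
  [21,22): 1 bp
  [22,40): 18 bp
  [40,49): 9 bp
  [49,53): 4 bp
  [53,73): 20 bp
  [73,78): 5 bp
  [78,82): 4 bp
  [82,91): 9 bp
  [91,126): 35 bp
  [126,133): 7 bp
  [133,138): 5 bp
  [138,150): 12 bp
  [150,158): 8 bp
  [158,171): 13 bp
  [171,190): 19 bp
  [190,198): 8 bp
  [198,213): 15 bp
  [213,219): 6 bp

[1,3,3,4,4,5,5,5,6,7,8,8,9,9,10,12,13,15,18,19,20,35]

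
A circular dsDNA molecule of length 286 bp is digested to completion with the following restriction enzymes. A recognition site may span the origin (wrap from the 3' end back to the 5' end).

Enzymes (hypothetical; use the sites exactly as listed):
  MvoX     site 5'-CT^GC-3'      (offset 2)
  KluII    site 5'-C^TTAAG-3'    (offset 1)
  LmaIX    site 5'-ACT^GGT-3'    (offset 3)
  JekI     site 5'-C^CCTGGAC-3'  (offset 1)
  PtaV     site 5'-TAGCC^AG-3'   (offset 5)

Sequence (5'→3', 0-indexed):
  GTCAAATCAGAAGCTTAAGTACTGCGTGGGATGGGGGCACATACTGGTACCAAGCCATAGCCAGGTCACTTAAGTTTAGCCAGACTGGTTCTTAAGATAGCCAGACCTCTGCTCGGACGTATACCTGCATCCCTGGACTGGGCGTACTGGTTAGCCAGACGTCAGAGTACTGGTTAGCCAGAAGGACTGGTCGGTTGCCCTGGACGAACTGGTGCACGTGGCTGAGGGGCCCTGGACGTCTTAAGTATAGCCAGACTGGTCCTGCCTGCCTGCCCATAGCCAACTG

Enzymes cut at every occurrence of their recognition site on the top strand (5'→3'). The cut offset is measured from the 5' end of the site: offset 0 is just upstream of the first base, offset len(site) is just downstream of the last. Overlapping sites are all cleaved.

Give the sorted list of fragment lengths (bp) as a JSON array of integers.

[4,4,5,5,5,5,6,7,8,8,8,9,9,10,10,11,12,12,12,14,15,15,16,17,17,20,22]

Scan for sites:
  MvoX (CTGC, off=2): starts [21, 108, 124, 261, 265, 269] → cuts [23, 110, 126, 263, 267, 271]
  KluII (CTTAAG, off=1): starts [13, 68, 90, 239] → cuts [14, 69, 91, 240]
  LmaIX (ACTGGT, off=3): starts [42, 83, 145, 168, 185, 207, 254, 282] → cuts [45, 86, 148, 171, 188, 210, 257, 285]
  JekI (CCCTGGAC, off=1): starts [130, 197, 229] → cuts [131, 198, 230]
  PtaV (TAGCCAG, off=5): starts [57, 76, 97, 151, 174, 247] → cuts [62, 81, 102, 156, 179, 252]

Pooled cuts: [14, 23, 45, 62, 69, 81, 86, 91, 102, 110, 126, 131, 148, 156, 171, 179, 188, 198, 210, 230, 240, 252, 257, 263, 267, 271, 285]

Fragments:
  14→23: 9 bp
  23→45: 22 bp
  45→62: 17 bp
  62→69: 7 bp
  69→81: 12 bp
  81→86: 5 bp
  86→91: 5 bp
  91→102: 11 bp
  102→110: 8 bp
  110→126: 16 bp
  126→131: 5 bp
  131→148: 17 bp
  148→156: 8 bp
  156→171: 15 bp
  171→179: 8 bp
  179→188: 9 bp
  188→198: 10 bp
  198→210: 12 bp
  210→230: 20 bp
  230→240: 10 bp
  240→252: 12 bp
  252→257: 5 bp
  257→263: 6 bp
  263→267: 4 bp
  267→271: 4 bp
  271→285: 14 bp
  285→14 (wrap): 286-285+14 = 15 bp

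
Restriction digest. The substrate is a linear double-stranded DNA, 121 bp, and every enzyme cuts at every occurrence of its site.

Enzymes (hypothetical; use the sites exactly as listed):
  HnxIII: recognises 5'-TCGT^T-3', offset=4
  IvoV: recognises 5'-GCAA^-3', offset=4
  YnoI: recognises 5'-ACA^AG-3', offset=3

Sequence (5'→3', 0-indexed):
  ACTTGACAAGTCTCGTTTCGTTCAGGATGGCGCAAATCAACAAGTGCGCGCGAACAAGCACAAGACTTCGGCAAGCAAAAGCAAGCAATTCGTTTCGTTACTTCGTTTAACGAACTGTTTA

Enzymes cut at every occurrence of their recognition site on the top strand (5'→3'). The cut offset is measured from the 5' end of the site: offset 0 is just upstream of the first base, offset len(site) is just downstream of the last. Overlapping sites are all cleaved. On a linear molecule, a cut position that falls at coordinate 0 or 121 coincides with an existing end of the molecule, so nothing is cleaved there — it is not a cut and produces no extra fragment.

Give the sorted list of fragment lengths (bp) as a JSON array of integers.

Site scan:
  HnxIII (TCGTT, off=4): starts [12, 17, 89, 94, 102] → cuts [16, 21, 93, 98, 106]
  IvoV (GCAA, off=4): starts [31, 70, 74, 80, 84] → cuts [35, 74, 78, 84, 88]
  YnoI (ACAAG, off=3): starts [5, 39, 53, 59] → cuts [8, 42, 56, 62]

All cut coordinates (distinct, sorted): [8, 16, 21, 35, 42, 56, 62, 74, 78, 84, 88, 93, 98, 106]

Fragments:
  [0,8): 8 bp
  [8,16): 8 bp
  [16,21): 5 bp
  [21,35): 14 bp
  [35,42): 7 bp
  [42,56): 14 bp
  [56,62): 6 bp
  [62,74): 12 bp
  [74,78): 4 bp
  [78,84): 6 bp
  [84,88): 4 bp
  [88,93): 5 bp
  [93,98): 5 bp
  [98,106): 8 bp
  [106,121): 15 bp

[4,4,5,5,5,6,6,7,8,8,8,12,14,14,15]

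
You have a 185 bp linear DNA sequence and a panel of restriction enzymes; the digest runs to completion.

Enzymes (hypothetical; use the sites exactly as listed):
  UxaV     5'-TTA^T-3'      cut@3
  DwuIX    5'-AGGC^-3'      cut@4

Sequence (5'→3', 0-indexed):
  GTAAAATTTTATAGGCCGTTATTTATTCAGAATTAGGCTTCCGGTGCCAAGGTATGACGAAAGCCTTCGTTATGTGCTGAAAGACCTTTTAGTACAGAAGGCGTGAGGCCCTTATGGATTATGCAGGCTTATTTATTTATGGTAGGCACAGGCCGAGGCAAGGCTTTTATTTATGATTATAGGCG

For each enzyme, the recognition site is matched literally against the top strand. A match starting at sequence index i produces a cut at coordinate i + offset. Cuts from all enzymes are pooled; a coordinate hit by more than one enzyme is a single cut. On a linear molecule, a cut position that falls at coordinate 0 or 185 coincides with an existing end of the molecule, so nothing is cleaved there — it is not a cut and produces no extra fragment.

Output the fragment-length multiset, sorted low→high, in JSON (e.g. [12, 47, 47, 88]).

[1,3,4,4,4,4,5,5,5,5,5,5,6,6,6,7,7,7,8,11,13,30,34]

Site scan:
  UxaV TTAT/3: at [8, 18, 22, 69, 111, 118, 128, 132, 136, 166, 170, 176] ⇒ [11, 21, 25, 72, 114, 121, 131, 135, 139, 169, 173, 179]
  DwuIX AGGC/4: at [12, 34, 98, 105, 124, 143, 149, 155, 160, 180] ⇒ [16, 38, 102, 109, 128, 147, 153, 159, 164, 184]

All cut coordinates (distinct, sorted): [11, 16, 21, 25, 38, 72, 102, 109, 114, 121, 128, 131, 135, 139, 147, 153, 159, 164, 169, 173, 179, 184]

Fragments:
  [0,11): 11 bp
  [11,16): 5 bp
  [16,21): 5 bp
  [21,25): 4 bp
  [25,38): 13 bp
  [38,72): 34 bp
  [72,102): 30 bp
  [102,109): 7 bp
  [109,114): 5 bp
  [114,121): 7 bp
  [121,128): 7 bp
  [128,131): 3 bp
  [131,135): 4 bp
  [135,139): 4 bp
  [139,147): 8 bp
  [147,153): 6 bp
  [153,159): 6 bp
  [159,164): 5 bp
  [164,169): 5 bp
  [169,173): 4 bp
  [173,179): 6 bp
  [179,184): 5 bp
  [184,185): 1 bp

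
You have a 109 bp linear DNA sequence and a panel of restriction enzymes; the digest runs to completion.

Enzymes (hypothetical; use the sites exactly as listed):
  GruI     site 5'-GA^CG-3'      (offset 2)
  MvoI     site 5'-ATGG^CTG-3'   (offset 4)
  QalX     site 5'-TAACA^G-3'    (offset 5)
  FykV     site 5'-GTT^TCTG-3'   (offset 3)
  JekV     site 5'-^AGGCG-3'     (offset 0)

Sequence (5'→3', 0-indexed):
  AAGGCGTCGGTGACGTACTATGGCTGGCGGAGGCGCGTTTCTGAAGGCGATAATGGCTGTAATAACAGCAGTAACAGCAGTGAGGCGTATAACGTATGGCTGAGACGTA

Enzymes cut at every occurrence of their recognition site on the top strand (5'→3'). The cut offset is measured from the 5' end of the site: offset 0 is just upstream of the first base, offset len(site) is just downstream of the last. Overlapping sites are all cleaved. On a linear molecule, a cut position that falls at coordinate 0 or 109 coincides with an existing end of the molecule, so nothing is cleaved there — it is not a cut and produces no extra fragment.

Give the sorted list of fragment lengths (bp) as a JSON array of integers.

[1,4,5,6,6,7,9,9,10,11,12,12,17]

Scan for sites:
  GruI GACG/2: at [11, 103] ⇒ [13, 105]
  MvoI ATGGCTG/4: at [19, 52, 95] ⇒ [23, 56, 99]
  QalX TAACAG/5: at [62, 71] ⇒ [67, 76]
  FykV GTTTCTG/3: at [36] ⇒ [39]
  JekV AGGCG/0: at [1, 30, 44, 82] ⇒ [1, 30, 44, 82]

Pooled cuts: [1, 13, 23, 30, 39, 44, 56, 67, 76, 82, 99, 105]

Fragment lengths:
  [0,1): 1 bp
  [1,13): 12 bp
  [13,23): 10 bp
  [23,30): 7 bp
  [30,39): 9 bp
  [39,44): 5 bp
  [44,56): 12 bp
  [56,67): 11 bp
  [67,76): 9 bp
  [76,82): 6 bp
  [82,99): 17 bp
  [99,105): 6 bp
  [105,109): 4 bp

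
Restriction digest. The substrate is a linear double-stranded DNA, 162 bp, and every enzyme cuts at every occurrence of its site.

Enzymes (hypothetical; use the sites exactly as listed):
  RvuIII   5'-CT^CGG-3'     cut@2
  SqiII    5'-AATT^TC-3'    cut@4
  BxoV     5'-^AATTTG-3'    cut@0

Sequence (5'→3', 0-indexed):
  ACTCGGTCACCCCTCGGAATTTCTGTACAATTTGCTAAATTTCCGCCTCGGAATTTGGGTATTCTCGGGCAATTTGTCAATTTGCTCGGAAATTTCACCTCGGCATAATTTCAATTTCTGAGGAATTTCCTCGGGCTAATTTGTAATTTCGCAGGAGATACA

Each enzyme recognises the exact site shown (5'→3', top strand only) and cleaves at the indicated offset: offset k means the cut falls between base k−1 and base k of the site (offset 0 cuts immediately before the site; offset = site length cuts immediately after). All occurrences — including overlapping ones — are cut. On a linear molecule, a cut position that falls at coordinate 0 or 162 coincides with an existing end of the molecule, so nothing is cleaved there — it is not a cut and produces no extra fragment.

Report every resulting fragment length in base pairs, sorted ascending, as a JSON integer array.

[3,3,4,5,6,6,6,7,7,7,8,8,8,10,11,11,11,13,14,14]

Site scan:
  RvuIII (CTCGG, off=2): starts [1, 12, 46, 63, 84, 98, 129] → cuts [3, 14, 48, 65, 86, 100, 131]
  SqiII (AATTTC, off=4): starts [17, 37, 90, 106, 112, 123, 144] → cuts [21, 41, 94, 110, 116, 127, 148]
  BxoV (AATTTG, off=0): starts [28, 51, 70, 78, 137] → cuts [28, 51, 70, 78, 137]

All cut coordinates (distinct, sorted): [3, 14, 21, 28, 41, 48, 51, 65, 70, 78, 86, 94, 100, 110, 116, 127, 131, 137, 148]

Fragment lengths:
  [0,3): 3 bp
  [3,14): 11 bp
  [14,21): 7 bp
  [21,28): 7 bp
  [28,41): 13 bp
  [41,48): 7 bp
  [48,51): 3 bp
  [51,65): 14 bp
  [65,70): 5 bp
  [70,78): 8 bp
  [78,86): 8 bp
  [86,94): 8 bp
  [94,100): 6 bp
  [100,110): 10 bp
  [110,116): 6 bp
  [116,127): 11 bp
  [127,131): 4 bp
  [131,137): 6 bp
  [137,148): 11 bp
  [148,162): 14 bp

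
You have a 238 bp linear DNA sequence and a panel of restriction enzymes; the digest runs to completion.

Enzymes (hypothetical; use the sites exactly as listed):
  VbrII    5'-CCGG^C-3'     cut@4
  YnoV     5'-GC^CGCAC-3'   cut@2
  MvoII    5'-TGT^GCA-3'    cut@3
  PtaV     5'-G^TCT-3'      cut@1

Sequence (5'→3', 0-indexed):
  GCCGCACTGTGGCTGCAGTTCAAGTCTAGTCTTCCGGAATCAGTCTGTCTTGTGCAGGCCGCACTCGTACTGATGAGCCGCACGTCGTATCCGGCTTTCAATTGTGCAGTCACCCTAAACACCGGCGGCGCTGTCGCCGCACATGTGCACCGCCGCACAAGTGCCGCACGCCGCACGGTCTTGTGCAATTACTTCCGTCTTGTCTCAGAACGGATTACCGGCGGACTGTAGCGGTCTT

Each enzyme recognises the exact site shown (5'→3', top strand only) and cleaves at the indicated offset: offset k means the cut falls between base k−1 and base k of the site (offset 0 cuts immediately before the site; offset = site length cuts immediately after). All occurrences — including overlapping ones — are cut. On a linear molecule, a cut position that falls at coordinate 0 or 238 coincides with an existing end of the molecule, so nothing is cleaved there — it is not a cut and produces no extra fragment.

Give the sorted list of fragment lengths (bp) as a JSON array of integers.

Site scan:
  VbrII (CCGGC, off=4): starts [90, 121, 217] → cuts [94, 125, 221]
  YnoV (GCCGCAC, off=2): starts [0, 57, 76, 135, 151, 162, 169] → cuts [2, 59, 78, 137, 153, 164, 171]
  MvoII (TGTGCA, off=3): starts [50, 102, 143, 181] → cuts [53, 105, 146, 184]
  PtaV (GTCT, off=1): starts [23, 28, 42, 46, 177, 196, 201, 233] → cuts [24, 29, 43, 47, 178, 197, 202, 234]

Pooled cuts: [2, 24, 29, 43, 47, 53, 59, 78, 94, 105, 125, 137, 146, 153, 164, 171, 178, 184, 197, 202, 221, 234]

Fragments:
  [0,2): 2 bp
  [2,24): 22 bp
  [24,29): 5 bp
  [29,43): 14 bp
  [43,47): 4 bp
  [47,53): 6 bp
  [53,59): 6 bp
  [59,78): 19 bp
  [78,94): 16 bp
  [94,105): 11 bp
  [105,125): 20 bp
  [125,137): 12 bp
  [137,146): 9 bp
  [146,153): 7 bp
  [153,164): 11 bp
  [164,171): 7 bp
  [171,178): 7 bp
  [178,184): 6 bp
  [184,197): 13 bp
  [197,202): 5 bp
  [202,221): 19 bp
  [221,234): 13 bp
  [234,238): 4 bp

[2,4,4,5,5,6,6,6,7,7,7,9,11,11,12,13,13,14,16,19,19,20,22]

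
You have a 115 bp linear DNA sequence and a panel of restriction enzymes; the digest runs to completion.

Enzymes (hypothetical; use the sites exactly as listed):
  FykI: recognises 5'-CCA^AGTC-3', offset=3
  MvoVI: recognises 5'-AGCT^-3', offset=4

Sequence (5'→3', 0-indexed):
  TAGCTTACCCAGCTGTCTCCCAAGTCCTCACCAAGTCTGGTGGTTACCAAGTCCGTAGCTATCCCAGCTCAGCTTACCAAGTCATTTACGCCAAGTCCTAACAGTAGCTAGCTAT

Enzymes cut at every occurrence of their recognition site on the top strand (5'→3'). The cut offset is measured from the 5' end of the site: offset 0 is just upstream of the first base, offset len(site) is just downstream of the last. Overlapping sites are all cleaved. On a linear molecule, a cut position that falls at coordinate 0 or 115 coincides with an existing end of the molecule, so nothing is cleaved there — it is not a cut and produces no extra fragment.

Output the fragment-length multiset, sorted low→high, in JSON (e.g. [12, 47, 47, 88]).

[2,4,5,5,5,8,9,9,11,11,14,16,16]

Per-enzyme occurrences:
  FykI (CCAAGTC, off=3): starts [19, 30, 46, 76, 90] → cuts [22, 33, 49, 79, 93]
  MvoVI (AGCT, off=4): starts [1, 10, 56, 65, 70, 105, 109] → cuts [5, 14, 60, 69, 74, 109, 113]

All cut coordinates (distinct, sorted): [5, 14, 22, 33, 49, 60, 69, 74, 79, 93, 109, 113]

Fragments:
  [0,5): 5 bp
  [5,14): 9 bp
  [14,22): 8 bp
  [22,33): 11 bp
  [33,49): 16 bp
  [49,60): 11 bp
  [60,69): 9 bp
  [69,74): 5 bp
  [74,79): 5 bp
  [79,93): 14 bp
  [93,109): 16 bp
  [109,113): 4 bp
  [113,115): 2 bp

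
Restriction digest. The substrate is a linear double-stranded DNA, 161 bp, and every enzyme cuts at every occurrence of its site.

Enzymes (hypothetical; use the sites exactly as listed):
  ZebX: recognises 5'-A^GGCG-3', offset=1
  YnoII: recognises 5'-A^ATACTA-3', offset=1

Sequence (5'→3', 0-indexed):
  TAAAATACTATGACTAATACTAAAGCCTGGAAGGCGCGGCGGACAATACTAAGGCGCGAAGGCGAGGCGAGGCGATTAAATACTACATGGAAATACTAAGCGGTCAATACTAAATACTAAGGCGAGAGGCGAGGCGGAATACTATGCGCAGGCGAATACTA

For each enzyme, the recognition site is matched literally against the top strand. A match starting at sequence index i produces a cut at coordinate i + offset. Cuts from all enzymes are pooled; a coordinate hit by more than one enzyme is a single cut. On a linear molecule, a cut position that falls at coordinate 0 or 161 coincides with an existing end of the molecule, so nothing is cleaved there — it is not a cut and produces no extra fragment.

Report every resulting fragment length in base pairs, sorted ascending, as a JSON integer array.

Site scan:
  ZebX (AGGCG, off=1): starts [31, 51, 59, 64, 69, 119, 126, 131, 149] → cuts [32, 52, 60, 65, 70, 120, 127, 132, 150]
  YnoII (AATACTA, off=1): starts [3, 15, 44, 78, 91, 105, 112, 137, 154] → cuts [4, 16, 45, 79, 92, 106, 113, 138, 155]

All cut coordinates (distinct, sorted): [4, 16, 32, 45, 52, 60, 65, 70, 79, 92, 106, 113, 120, 127, 132, 138, 150, 155]

Fragments:
  [0,4): 4 bp
  [4,16): 12 bp
  [16,32): 16 bp
  [32,45): 13 bp
  [45,52): 7 bp
  [52,60): 8 bp
  [60,65): 5 bp
  [65,70): 5 bp
  [70,79): 9 bp
  [79,92): 13 bp
  [92,106): 14 bp
  [106,113): 7 bp
  [113,120): 7 bp
  [120,127): 7 bp
  [127,132): 5 bp
  [132,138): 6 bp
  [138,150): 12 bp
  [150,155): 5 bp
  [155,161): 6 bp

[4,5,5,5,5,6,6,7,7,7,7,8,9,12,12,13,13,14,16]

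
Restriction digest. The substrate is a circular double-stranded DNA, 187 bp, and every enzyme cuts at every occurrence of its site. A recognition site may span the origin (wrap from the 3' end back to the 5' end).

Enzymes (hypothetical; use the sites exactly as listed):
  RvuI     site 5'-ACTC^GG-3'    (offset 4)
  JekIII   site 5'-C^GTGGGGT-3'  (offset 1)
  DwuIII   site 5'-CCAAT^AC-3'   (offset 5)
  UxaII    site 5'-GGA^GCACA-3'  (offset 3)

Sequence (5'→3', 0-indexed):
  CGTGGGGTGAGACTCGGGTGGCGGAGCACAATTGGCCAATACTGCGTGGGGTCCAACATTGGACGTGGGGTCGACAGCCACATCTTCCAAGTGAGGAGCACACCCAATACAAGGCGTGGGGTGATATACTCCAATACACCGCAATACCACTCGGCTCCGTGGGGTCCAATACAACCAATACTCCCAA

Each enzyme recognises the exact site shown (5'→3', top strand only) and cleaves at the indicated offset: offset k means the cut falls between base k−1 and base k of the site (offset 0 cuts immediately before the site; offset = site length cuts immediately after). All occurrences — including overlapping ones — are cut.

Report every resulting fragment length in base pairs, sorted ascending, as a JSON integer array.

Per-enzyme occurrences:
  RvuI (ACTCGG, off=4): starts [11, 148] → cuts [15, 152]
  JekIII (CGTGGGGT, off=1): starts [0, 44, 63, 114, 157] → cuts [1, 45, 64, 115, 158]
  DwuIII (CCAATAC, off=5): starts [35, 103, 130, 165, 174] → cuts [40, 108, 135, 170, 179]
  UxaII (GGAGCACA, off=3): starts [22, 94] → cuts [25, 97]

Pooled cuts: [1, 15, 25, 40, 45, 64, 97, 108, 115, 135, 152, 158, 170, 179]

Fragments:
  1→15: 14 bp
  15→25: 10 bp
  25→40: 15 bp
  40→45: 5 bp
  45→64: 19 bp
  64→97: 33 bp
  97→108: 11 bp
  108→115: 7 bp
  115→135: 20 bp
  135→152: 17 bp
  152→158: 6 bp
  158→170: 12 bp
  170→179: 9 bp
  179→1 (wrap): 187-179+1 = 9 bp

[5,6,7,9,9,10,11,12,14,15,17,19,20,33]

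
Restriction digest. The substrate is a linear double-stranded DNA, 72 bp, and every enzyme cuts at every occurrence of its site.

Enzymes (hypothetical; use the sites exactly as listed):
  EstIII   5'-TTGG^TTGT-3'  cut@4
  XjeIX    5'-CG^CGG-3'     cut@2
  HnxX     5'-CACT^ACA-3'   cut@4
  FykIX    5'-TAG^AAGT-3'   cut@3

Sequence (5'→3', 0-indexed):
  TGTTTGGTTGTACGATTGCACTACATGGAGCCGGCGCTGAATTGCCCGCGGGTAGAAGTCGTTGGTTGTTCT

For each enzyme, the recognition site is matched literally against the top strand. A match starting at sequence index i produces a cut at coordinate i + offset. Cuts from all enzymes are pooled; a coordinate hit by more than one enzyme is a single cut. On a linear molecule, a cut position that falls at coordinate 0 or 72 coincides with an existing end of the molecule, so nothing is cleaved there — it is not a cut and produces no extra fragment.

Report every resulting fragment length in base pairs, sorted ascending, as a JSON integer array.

[7,7,7,10,15,26]

Scan for sites:
  EstIII TTGGTTGT/4: at [3, 61] ⇒ [7, 65]
  XjeIX CGCGG/2: at [46] ⇒ [48]
  HnxX CACTACA/4: at [18] ⇒ [22]
  FykIX TAGAAGT/3: at [52] ⇒ [55]

All cut coordinates (distinct, sorted): [7, 22, 48, 55, 65]

Fragments:
  [0,7): 7 bp
  [7,22): 15 bp
  [22,48): 26 bp
  [48,55): 7 bp
  [55,65): 10 bp
  [65,72): 7 bp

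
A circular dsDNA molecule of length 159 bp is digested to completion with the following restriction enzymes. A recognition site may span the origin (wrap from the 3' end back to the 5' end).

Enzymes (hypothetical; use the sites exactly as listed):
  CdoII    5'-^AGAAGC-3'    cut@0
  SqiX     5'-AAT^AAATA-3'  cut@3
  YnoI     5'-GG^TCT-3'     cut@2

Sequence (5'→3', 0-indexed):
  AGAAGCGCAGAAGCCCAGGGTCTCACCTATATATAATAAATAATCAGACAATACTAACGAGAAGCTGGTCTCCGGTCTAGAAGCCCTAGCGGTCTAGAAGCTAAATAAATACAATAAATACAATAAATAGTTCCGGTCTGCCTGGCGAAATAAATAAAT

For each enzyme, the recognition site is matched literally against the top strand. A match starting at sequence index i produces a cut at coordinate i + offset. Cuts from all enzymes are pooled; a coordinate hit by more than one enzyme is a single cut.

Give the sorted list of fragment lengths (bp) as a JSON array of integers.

[3,3,4,4,7,8,9,9,9,11,12,12,14,15,17,22]

Scan for sites:
  CdoII AGAAGC/0: at [0, 8, 59, 78, 95] ⇒ [0, 8, 59, 78, 95]
  SqiX AATAAATA/3: at [34, 103, 112, 121, 148, 152] ⇒ [37, 106, 115, 124, 151, 155]
  YnoI GGTCT/2: at [18, 66, 73, 90, 134] ⇒ [20, 68, 75, 92, 136]

All cut coordinates (distinct, sorted): [0, 8, 20, 37, 59, 68, 75, 78, 92, 95, 106, 115, 124, 136, 151, 155]

Fragments:
  0→8: 8 bp
  8→20: 12 bp
  20→37: 17 bp
  37→59: 22 bp
  59→68: 9 bp
  68→75: 7 bp
  75→78: 3 bp
  78→92: 14 bp
  92→95: 3 bp
  95→106: 11 bp
  106→115: 9 bp
  115→124: 9 bp
  124→136: 12 bp
  136→151: 15 bp
  151→155: 4 bp
  155→0 (wrap): 159-155+0 = 4 bp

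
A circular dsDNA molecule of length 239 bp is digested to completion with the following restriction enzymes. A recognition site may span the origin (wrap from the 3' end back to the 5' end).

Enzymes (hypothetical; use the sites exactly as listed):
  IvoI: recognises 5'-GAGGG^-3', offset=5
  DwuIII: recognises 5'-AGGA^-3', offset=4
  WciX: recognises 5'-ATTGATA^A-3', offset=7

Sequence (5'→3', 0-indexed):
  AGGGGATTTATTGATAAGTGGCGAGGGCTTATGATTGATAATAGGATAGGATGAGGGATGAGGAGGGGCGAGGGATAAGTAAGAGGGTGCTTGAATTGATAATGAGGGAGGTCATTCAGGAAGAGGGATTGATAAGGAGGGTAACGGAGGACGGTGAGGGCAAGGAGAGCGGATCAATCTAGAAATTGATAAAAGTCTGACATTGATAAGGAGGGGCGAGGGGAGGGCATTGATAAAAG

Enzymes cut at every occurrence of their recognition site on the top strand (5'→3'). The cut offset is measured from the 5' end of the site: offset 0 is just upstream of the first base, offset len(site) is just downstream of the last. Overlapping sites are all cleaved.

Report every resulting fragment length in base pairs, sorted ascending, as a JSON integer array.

[3,3,3,4,4,5,5,6,6,6,6,7,7,7,7,7,8,8,9,10,11,12,13,13,13,14,17,25]

Per-enzyme occurrences:
  IvoI GAGGG/5: at [22, 52, 62, 69, 82, 103, 122, 136, 155, 210, 217, 222, 238] ⇒ [4, 27, 57, 67, 74, 87, 108, 127, 141, 160, 215, 222, 227]
  DwuIII AGGA/4: at [42, 47, 60, 117, 134, 147, 162, 208] ⇒ [46, 51, 64, 121, 138, 151, 166, 212]
  WciX ATTGATAA/7: at [9, 33, 94, 127, 184, 201, 228] ⇒ [16, 40, 101, 134, 191, 208, 235]

All cut coordinates (distinct, sorted): [4, 16, 27, 40, 46, 51, 57, 64, 67, 74, 87, 101, 108, 121, 127, 134, 138, 141, 151, 160, 166, 191, 208, 212, 215, 222, 227, 235]

Fragment lengths:
  4→16: 12 bp
  16→27: 11 bp
  27→40: 13 bp
  40→46: 6 bp
  46→51: 5 bp
  51→57: 6 bp
  57→64: 7 bp
  64→67: 3 bp
  67→74: 7 bp
  74→87: 13 bp
  87→101: 14 bp
  101→108: 7 bp
  108→121: 13 bp
  121→127: 6 bp
  127→134: 7 bp
  134→138: 4 bp
  138→141: 3 bp
  141→151: 10 bp
  151→160: 9 bp
  160→166: 6 bp
  166→191: 25 bp
  191→208: 17 bp
  208→212: 4 bp
  212→215: 3 bp
  215→222: 7 bp
  222→227: 5 bp
  227→235: 8 bp
  235→4 (wrap): 239-235+4 = 8 bp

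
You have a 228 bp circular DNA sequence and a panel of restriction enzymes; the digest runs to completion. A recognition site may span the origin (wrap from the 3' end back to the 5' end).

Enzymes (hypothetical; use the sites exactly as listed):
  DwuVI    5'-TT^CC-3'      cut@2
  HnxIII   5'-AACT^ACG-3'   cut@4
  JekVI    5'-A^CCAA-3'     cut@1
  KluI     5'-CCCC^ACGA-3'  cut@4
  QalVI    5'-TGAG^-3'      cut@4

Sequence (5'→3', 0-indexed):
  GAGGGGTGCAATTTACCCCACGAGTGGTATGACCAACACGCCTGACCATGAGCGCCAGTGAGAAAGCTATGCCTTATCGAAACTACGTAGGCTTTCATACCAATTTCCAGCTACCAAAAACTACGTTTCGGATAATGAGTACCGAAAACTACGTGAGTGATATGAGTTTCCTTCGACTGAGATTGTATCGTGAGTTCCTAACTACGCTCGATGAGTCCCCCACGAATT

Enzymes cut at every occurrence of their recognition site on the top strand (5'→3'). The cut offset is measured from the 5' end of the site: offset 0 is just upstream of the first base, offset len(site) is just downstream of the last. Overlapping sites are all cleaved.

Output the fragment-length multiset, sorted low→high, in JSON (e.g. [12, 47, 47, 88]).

[2,3,6,7,7,7,7,9,9,10,10,11,12,12,13,13,15,16,17,20,22]

Scan for sites:
  DwuVI (TTCC, off=2): starts [104, 167, 194] → cuts [106, 169, 196]
  HnxIII (AACTACG, off=4): starts [80, 118, 146, 199] → cuts [84, 122, 150, 203]
  JekVI (ACCAA, off=1): starts [31, 98, 112] → cuts [32, 99, 113]
  KluI (CCCCACGA, off=4): starts [15, 217] → cuts [19, 221]
  QalVI (TGAG, off=4): starts [48, 58, 135, 153, 162, 177, 190, 211, 227] → cuts [3, 52, 62, 139, 157, 166, 181, 194, 215]

Pooled cuts: [3, 19, 32, 52, 62, 84, 99, 106, 113, 122, 139, 150, 157, 166, 169, 181, 194, 196, 203, 215, 221]

Fragments:
  3→19: 16 bp
  19→32: 13 bp
  32→52: 20 bp
  52→62: 10 bp
  62→84: 22 bp
  84→99: 15 bp
  99→106: 7 bp
  106→113: 7 bp
  113→122: 9 bp
  122→139: 17 bp
  139→150: 11 bp
  150→157: 7 bp
  157→166: 9 bp
  166→169: 3 bp
  169→181: 12 bp
  181→194: 13 bp
  194→196: 2 bp
  196→203: 7 bp
  203→215: 12 bp
  215→221: 6 bp
  221→3 (wrap): 228-221+3 = 10 bp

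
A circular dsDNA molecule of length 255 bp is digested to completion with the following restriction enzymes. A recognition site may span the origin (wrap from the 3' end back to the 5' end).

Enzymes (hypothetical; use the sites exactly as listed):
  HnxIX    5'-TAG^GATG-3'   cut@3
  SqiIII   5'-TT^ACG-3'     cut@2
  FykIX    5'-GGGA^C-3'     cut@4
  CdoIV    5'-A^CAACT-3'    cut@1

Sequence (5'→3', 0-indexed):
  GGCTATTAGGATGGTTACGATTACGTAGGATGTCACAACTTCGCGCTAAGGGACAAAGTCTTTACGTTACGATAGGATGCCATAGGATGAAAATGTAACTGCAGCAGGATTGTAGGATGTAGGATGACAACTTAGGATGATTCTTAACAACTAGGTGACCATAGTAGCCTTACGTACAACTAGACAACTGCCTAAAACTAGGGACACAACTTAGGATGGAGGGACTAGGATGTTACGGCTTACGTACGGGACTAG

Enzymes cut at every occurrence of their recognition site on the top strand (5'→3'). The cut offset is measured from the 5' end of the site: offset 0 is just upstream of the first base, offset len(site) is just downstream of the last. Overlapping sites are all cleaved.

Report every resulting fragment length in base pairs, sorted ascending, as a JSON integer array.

Per-enzyme occurrences:
  HnxIX (TAGGATG, off=3): starts [6, 25, 72, 82, 112, 119, 132, 211, 225] → cuts [9, 28, 75, 85, 115, 122, 135, 214, 228]
  SqiIII (TTACG, off=2): starts [14, 20, 61, 66, 169, 232, 239] → cuts [16, 22, 63, 68, 171, 234, 241]
  FykIX (GGGAC, off=4): starts [49, 200, 220, 247] → cuts [53, 204, 224, 251]
  CdoIV (ACAACT, off=1): starts [34, 126, 146, 175, 183, 205] → cuts [35, 127, 147, 176, 184, 206]

All cut coordinates (distinct, sorted): [9, 16, 22, 28, 35, 53, 63, 68, 75, 85, 115, 122, 127, 135, 147, 171, 176, 184, 204, 206, 214, 224, 228, 234, 241, 251]

Fragments:
  9→16: 7 bp
  16→22: 6 bp
  22→28: 6 bp
  28→35: 7 bp
  35→53: 18 bp
  53→63: 10 bp
  63→68: 5 bp
  68→75: 7 bp
  75→85: 10 bp
  85→115: 30 bp
  115→122: 7 bp
  122→127: 5 bp
  127→135: 8 bp
  135→147: 12 bp
  147→171: 24 bp
  171→176: 5 bp
  176→184: 8 bp
  184→204: 20 bp
  204→206: 2 bp
  206→214: 8 bp
  214→224: 10 bp
  224→228: 4 bp
  228→234: 6 bp
  234→241: 7 bp
  241→251: 10 bp
  251→9 (wrap): 255-251+9 = 13 bp

[2,4,5,5,5,6,6,6,7,7,7,7,7,8,8,8,10,10,10,10,12,13,18,20,24,30]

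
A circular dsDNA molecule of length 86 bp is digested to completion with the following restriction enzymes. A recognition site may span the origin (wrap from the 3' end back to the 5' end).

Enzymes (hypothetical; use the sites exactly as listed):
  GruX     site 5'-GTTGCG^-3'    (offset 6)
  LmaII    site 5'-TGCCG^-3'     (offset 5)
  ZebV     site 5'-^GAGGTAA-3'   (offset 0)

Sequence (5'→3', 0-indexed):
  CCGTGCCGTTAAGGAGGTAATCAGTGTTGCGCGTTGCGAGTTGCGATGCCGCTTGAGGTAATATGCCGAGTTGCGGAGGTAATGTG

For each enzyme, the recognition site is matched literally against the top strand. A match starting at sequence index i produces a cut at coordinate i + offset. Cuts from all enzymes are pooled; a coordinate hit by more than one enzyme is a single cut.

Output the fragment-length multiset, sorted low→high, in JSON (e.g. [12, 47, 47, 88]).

Scan for sites:
  GruX GTTGCG/6: at [25, 32, 39, 69] ⇒ [31, 38, 45, 75]
  LmaII TGCCG/5: at [3, 46, 63, 84] ⇒ [3, 8, 51, 68]
  ZebV GAGGTAA/0: at [13, 54, 75] ⇒ [13, 54, 75]

Pooled cuts: [3, 8, 13, 31, 38, 45, 51, 54, 68, 75]

Fragments:
  3→8: 5 bp
  8→13: 5 bp
  13→31: 18 bp
  31→38: 7 bp
  38→45: 7 bp
  45→51: 6 bp
  51→54: 3 bp
  54→68: 14 bp
  68→75: 7 bp
  75→3 (wrap): 86-75+3 = 14 bp

[3,5,5,6,7,7,7,14,14,18]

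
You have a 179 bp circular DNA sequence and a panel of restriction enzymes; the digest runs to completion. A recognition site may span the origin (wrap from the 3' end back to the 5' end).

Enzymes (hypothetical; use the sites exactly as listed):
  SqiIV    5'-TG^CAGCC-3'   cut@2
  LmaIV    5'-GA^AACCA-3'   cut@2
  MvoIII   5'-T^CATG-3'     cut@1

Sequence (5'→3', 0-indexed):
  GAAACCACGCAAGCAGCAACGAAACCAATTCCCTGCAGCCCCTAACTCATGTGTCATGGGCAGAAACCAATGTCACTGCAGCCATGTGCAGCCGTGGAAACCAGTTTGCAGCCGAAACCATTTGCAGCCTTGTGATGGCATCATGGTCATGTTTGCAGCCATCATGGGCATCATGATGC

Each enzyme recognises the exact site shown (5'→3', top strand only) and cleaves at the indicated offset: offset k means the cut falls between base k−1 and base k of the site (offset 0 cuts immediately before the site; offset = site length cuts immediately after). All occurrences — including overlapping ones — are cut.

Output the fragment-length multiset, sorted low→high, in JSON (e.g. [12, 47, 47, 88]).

Scan for sites:
  SqiIV TGCAGCC/2: at [33, 76, 86, 106, 122, 153] ⇒ [35, 78, 88, 108, 124, 155]
  LmaIV GAAACCA/2: at [0, 20, 62, 96, 113] ⇒ [2, 22, 64, 98, 115]
  MvoIII TCATG/1: at [46, 53, 140, 146, 161, 170] ⇒ [47, 54, 141, 147, 162, 171]

Pooled cuts: [2, 22, 35, 47, 54, 64, 78, 88, 98, 108, 115, 124, 141, 147, 155, 162, 171]

Fragment lengths:
  2→22: 20 bp
  22→35: 13 bp
  35→47: 12 bp
  47→54: 7 bp
  54→64: 10 bp
  64→78: 14 bp
  78→88: 10 bp
  88→98: 10 bp
  98→108: 10 bp
  108→115: 7 bp
  115→124: 9 bp
  124→141: 17 bp
  141→147: 6 bp
  147→155: 8 bp
  155→162: 7 bp
  162→171: 9 bp
  171→2 (wrap): 179-171+2 = 10 bp

[6,7,7,7,8,9,9,10,10,10,10,10,12,13,14,17,20]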